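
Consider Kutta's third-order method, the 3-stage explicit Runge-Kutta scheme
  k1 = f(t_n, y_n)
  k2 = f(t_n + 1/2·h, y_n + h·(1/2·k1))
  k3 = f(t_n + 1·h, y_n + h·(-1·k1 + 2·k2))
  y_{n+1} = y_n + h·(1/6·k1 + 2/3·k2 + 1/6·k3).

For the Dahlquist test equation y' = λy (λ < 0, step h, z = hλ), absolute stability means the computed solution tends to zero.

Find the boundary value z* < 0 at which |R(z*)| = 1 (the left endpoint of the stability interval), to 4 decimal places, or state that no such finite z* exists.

With y'=λy (z=hλ):
  order 3, 3-stage ⇒ R(z)=1+z+z^2/2+z^3/6
  (e.g. R(-0.34)=0.71125, |R|=0.71125)

Find x<0 with |R(x)|<1.
x=-0.34: |R|=0.7112
|R(-1.97)|=0.3038 |R(-1.63)|=0.0233 |R(-1.25)|=0.2057
Bisect:
  x_lo=-3.1258 |R|=2.3308  x_hi=-0.0748 |R|=0.9279
  mid=-1.60032 |R|=0.00288 →hi
  mid=-2.36308 |R|=0.77030 →hi
  mid=-2.74446 |R|=1.42367 →lo
  mid=-2.55377 |R|=1.06873 →lo
  mid=-2.45842 |R|=0.91289 →hi
  mid=-2.50610 |R|=0.98910 →hi
  mid=-2.52993 |R|=1.02848 →lo
  mid=-2.51801 |R|=1.00868 →lo
  mid=-2.51205 |R|=0.99886 →hi
  mid=-2.51503 |R|=1.00377 →lo
  ...
  [-2.51280,-2.51261] ⇒ x*=-2.5127
So |R|<1 on (-2.5127, 0).

left endpoint -2.5127.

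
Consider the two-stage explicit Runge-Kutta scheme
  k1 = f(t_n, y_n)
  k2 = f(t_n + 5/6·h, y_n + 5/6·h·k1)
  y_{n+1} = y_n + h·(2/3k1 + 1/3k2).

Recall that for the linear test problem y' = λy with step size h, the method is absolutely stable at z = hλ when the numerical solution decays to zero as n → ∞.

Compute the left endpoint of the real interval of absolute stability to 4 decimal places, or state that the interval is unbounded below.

With y'=λy (z=hλ):
  k1=λy_n ⇒ h·k1=z·y_n;  k2=λ(1+5/6z)y_n ⇒ h·k2=z(1+5/6z)y_n
  y_{n+1}/y_n = 1 + 2/3z + 1/3z(1+5/6z) = 1 + z + 5/18z²
  so R(z) = 1 + z + 5/18z².

Find x<0 with |R(x)|<1.
x=-1.13: |R|=0.2247
R=1: x+5/18x²=0 ⇒ x=−18/5=-3.6000; min R=1−1/(4·5/18)=0.1000>−1
Confirm numerically:
  x=-3.383: |R|=0.79608 <1
  x=-3.119: |R|=0.58327 <1
  x=-1.725: |R|=0.10156 <1
  x=-4.171: |R|=1.66157 >1
  x=-3.851: |R|=1.26850 >1
  x=-3.768: |R|=1.17584 >1
Stable set (-3.6000, 0).

left endpoint -3.6000.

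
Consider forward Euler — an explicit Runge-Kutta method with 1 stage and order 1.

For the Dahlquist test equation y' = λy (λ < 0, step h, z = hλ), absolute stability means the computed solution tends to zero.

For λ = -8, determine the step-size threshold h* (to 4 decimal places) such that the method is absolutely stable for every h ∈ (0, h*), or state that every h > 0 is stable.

On y'=λy, z=hλ:
  order 1, 1-stage ⇒ R(z)=1+z
  (e.g. R(-0.73)=0.27000, |R|=0.27000)

Find x<0 with |R(x)|<1.
x=-0.73: |R|=0.2700
|R(-2.39)|=1.3900 |R(-1.08)|=0.0800 |R(-0.87)|=0.1300
Bisect:
  x_lo=-2.6619 |R|=1.6619  x_hi=-0.3563 |R|=0.6437
  mid=-1.50911 |R|=0.50911 →hi
  mid=-2.08549 |R|=1.08549 →lo
  mid=-1.79730 |R|=0.79730 →hi
  mid=-1.94139 |R|=0.94139 →hi
  mid=-2.01344 |R|=1.01344 →lo
  mid=-1.97741 |R|=0.97741 →hi
  mid=-1.99543 |R|=0.99543 →hi
  ...
  [-2.00007,-1.99993] ⇒ x*=-2.0000
So |R|<1 on (-2.0000, 0).

(-2.0000,0); λ=-8 ⇒ h* = 0.2500.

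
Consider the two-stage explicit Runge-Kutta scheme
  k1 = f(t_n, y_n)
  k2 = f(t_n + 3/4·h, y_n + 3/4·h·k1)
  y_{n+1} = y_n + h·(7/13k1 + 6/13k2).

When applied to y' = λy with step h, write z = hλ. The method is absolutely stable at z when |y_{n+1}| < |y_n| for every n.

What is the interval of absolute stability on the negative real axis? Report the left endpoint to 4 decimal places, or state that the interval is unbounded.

(-2.8889, 0).

Set f=λy, z=hλ:
  k1=λy_n ⇒ h·k1=z·y_n;  k2=λ(1+3/4z)y_n ⇒ h·k2=z(1+3/4z)y_n
  y_{n+1}/y_n = 1 + 7/13z + 6/13z(1+3/4z) = 1 + z + 9/26z²
  Hence R(z) = 1 + z + 9/26z².

Solve |R(x)|<1 on ℝ⁻.
x=-1.65: |R|=0.2924
R=1: x+9/26x²=0 ⇒ x=−26/9=-2.8889; min R=1−1/(4·9/26)=0.2778>−1
Confirm numerically:
  x=-2.832: |R|=0.94423 <1
  x=-2.760: |R|=0.87686 <1
  x=-2.448: |R|=0.62640 <1
  x=-3.253: |R|=1.41000 >1
  x=-3.220: |R|=1.36906 >1
Interval (-2.8889, 0).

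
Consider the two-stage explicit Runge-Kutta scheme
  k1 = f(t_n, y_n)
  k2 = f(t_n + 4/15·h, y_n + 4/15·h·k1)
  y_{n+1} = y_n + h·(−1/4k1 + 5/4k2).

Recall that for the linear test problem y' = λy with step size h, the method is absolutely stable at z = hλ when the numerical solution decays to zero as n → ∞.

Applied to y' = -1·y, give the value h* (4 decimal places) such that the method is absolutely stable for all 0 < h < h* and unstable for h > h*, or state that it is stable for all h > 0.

(-3.0000,0); λ=-1 ⇒ h* = (3)/1 = 3.0000.

On y'=λy, z=hλ:
  k1=λy_n ⇒ h·k1=z·y_n;  k2=λ(1+4/15z)y_n ⇒ h·k2=z(1+4/15z)y_n
  y_{n+1}/y_n = 1 − 1/4z + 5/4z(1+4/15z) = 1 + z + 1/3z²
  Hence R(z) = 1 + z + 1/3z².

Solve |R(x)|<1 on ℝ⁻.
x=-1: |R|=0.3333
R=1: x+1/3x²=0 ⇒ x=−3=-3.0000; min R=1−1/(4·1/3)=0.2500>−1
Confirm numerically:
  x=-2.944: |R|=0.94505 <1
  x=-2.842: |R|=0.85032 <1
  x=-2.184: |R|=0.40595 <1
  x=-3.351: |R|=1.39207 >1
  x=-3.240: |R|=1.25920 >1
  x=-3.194: |R|=1.20655 >1
Interval (-3.0000, 0).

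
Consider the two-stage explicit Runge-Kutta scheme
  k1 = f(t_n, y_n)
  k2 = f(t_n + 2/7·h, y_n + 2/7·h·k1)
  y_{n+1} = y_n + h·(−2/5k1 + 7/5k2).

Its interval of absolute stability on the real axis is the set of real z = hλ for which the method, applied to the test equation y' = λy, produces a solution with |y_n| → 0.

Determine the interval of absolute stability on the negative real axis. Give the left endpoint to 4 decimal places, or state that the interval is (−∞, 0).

Set f=λy, z=hλ:
  k1=λy_n ⇒ h·k1=z·y_n;  k2=λ(1+2/7z)y_n ⇒ h·k2=z(1+2/7z)y_n
  y_{n+1}/y_n = 1 − 2/5z + 7/5z(1+2/7z) = 1 + z + 2/5z²
  Hence R(z) = 1 + z + 2/5z².

Need |R(x)|<1, x<0.
x=-1.02: |R|=0.3962
R=1: x+2/5x²=0 ⇒ x=−5/2=-2.5000; min R=1−1/(4·2/5)=0.3750>−1
Confirm numerically:
  x=-2.212: |R|=0.74518 <1
  x=-2.001: |R|=0.60060 <1
  x=-1.640: |R|=0.43584 <1
  x=-1.582: |R|=0.41909 <1
  x=-2.631: |R|=1.13786 >1
  x=-2.545: |R|=1.04581 >1
Stable set (-2.5000, 0).

z∈(-2.5000,0).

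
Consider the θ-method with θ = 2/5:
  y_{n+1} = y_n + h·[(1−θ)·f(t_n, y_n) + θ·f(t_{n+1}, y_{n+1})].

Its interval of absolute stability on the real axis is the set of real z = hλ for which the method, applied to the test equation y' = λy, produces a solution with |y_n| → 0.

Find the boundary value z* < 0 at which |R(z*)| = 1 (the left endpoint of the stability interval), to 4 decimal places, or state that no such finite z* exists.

Set f=λy, z=hλ:
  y_{n+1} = y_n + z·[3/5·y_n + 2/5·y_{n+1}] ⇒ (1 − 2/5z)y_{n+1} = (1 + 3/5z)y_n
  so R(z) = (1 + 3/5z)/(1 − 2/5z).

Boundary: |R(x)|=1, x<0.
x=-0.64: |R|=0.4904
R=−1: 1+3/5x = −1+2/5x ⇒ -1/5x=2 ⇒ x=2/(-1/5)=-10.0000
Confirm numerically:
  x=-7.358: |R|=0.86600 <1
  x=-6.702: |R|=0.82080 <1
  x=-6.185: |R|=0.78037 <1
  x=-4.006: |R|=0.53935 <1
  x=-10.508: |R|=1.01953 >1
  x=-10.408: |R|=1.01580 >1
Stable set (-10.0000, 0).

z* = -10.0000.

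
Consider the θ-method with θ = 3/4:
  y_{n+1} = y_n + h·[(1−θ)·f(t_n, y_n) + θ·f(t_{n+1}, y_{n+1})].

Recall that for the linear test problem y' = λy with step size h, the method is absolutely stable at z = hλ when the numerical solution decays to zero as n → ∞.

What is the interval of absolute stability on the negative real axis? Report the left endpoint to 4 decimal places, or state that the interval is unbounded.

interval (−∞, 0).

With y'=λy (z=hλ):
  y_{n+1} = y_n + z·[1/4·y_n + 3/4·y_{n+1}] ⇒ (1 − 3/4z)y_{n+1} = (1 + 1/4z)y_n
  R(z) = (1 + 1/4z)/(1 − 3/4z).

Boundary: |R(x)|=1, x<0.
x=-1.25: |R|=0.3548
x=-2: |R|=0.2000
x=-10: |R|=0.1765
x=-100: |R|=0.3158
θ=3/4≥1/2 ⇒ |1+1/4x|<|1−3/4x| ∀x<0 ⇒ unbounded interval.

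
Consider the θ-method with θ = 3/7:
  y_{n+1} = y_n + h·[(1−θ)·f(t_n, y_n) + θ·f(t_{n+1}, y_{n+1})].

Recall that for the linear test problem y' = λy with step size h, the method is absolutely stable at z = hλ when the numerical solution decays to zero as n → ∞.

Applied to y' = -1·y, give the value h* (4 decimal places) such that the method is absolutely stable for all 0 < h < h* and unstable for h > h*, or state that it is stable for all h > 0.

Test eqn y'=λy, z=hλ:
  y_{n+1} = y_n + z·[4/7·y_n + 3/7·y_{n+1}] ⇒ (1 − 3/7z)y_{n+1} = (1 + 4/7z)y_n
  ⇒ R(z) = (1 + 4/7z)/(1 − 3/7z).

Need |R(x)|<1, x<0.
x=-1.52: |R|=0.0796
R=−1: 1+4/7x = −1+3/7x ⇒ -1/7x=2 ⇒ x=2/(-1/7)=-14.0000
Confirm numerically:
  x=-13.680: |R|=0.99334 <1
  x=-13.552: |R|=0.99060 <1
  x=-8.571: |R|=0.83404 <1
  x=-8.425: |R|=0.82727 <1
  x=-14.213: |R|=1.00429 >1
  x=-14.104: |R|=1.00211 >1
Stable set (-14.0000, 0).

(-14.0000,0); λ=-1 ⇒ h* = (14)/1 = 14.0000.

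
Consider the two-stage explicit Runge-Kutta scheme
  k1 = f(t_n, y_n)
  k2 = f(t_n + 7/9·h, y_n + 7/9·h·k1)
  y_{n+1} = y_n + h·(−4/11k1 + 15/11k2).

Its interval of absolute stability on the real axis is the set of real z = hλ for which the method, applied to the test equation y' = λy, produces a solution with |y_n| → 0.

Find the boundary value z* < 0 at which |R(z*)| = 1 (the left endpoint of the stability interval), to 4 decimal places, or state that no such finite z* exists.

z* = -0.9429.

Test eqn y'=λy, z=hλ:
  k1=λy_n ⇒ h·k1=z·y_n;  k2=λ(1+7/9z)y_n ⇒ h·k2=z(1+7/9z)y_n
  y_{n+1}/y_n = 1 − 4/11z + 15/11z(1+7/9z) = 1 + z + 35/33z²
  R(z) = 1 + z + 35/33z².

Need |R(x)|<1, x<0.
x=-1.7: |R|=2.3652
R=1: x+35/33x²=0 ⇒ x=−33/35=-0.9429; min R=1−1/(4·35/33)=0.7643>−1
Confirm numerically:
  x=-0.891: |R|=0.95099 <1
  x=-0.766: |R|=0.85632 <1
  x=-0.636: |R|=0.79301 <1
  x=-0.563: |R|=0.77318 <1
  x=-1.352: |R|=1.58669 >1
  x=-1.324: |R|=1.53522 >1
  x=-1.219: |R|=1.35702 >1
So |R|<1 on (-0.9429, 0).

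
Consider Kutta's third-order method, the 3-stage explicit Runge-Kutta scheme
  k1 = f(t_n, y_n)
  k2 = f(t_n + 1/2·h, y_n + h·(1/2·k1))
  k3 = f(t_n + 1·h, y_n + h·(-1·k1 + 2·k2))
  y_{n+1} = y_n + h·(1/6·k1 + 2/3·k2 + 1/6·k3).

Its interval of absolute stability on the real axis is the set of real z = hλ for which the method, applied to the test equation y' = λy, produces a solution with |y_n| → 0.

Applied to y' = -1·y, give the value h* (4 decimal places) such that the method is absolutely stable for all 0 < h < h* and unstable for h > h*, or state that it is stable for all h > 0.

(-2.5127,0); λ=-1 ⇒ h* = 2.5127.

On y'=λy, z=hλ:
  order 3, 3-stage ⇒ R(z)=1+z+z^2/2+z^3/6
  (e.g. R(-1.35)=0.15119, |R|=0.15119)

Find x<0 with |R(x)|<1.
x=-1.35: |R|=0.1512
|R(-2.27)|=0.6431 |R(-1.12)|=0.2730 |R(-0.91)|=0.3785
Bisect:
  x_lo=-2.9438 |R|=1.8626  x_hi=-0.1957 |R|=0.8222
  mid=-1.56975 |R|=0.01763 →hi
  mid=-2.25677 |R|=0.62589 →hi
  mid=-2.60028 |R|=1.14982 →lo
  mid=-2.42852 |R|=0.86678 →hi
  mid=-2.51440 |R|=1.00272 →lo
  mid=-2.47146 |R|=0.93340 →hi
  mid=-2.49293 |R|=0.96771 →hi
  mid=-2.50366 |R|=0.98513 →hi
  ...
  [-2.51289,-2.51272] ⇒ x*=-2.5127
Stable set (-2.5127, 0).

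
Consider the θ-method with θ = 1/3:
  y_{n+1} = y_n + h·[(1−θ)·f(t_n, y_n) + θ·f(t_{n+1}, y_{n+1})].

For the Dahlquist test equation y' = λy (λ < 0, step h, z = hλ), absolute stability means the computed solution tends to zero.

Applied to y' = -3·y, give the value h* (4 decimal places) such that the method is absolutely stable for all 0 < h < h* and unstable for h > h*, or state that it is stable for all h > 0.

Test eqn y'=λy, z=hλ:
  y_{n+1} = y_n + z·[2/3·y_n + 1/3·y_{n+1}] ⇒ (1 − 1/3z)y_{n+1} = (1 + 2/3z)y_n
  ⇒ R(z) = (1 + 2/3z)/(1 − 1/3z).

Solve |R(x)|<1 on ℝ⁻.
x=-1.59: |R|=0.0392
R=−1: 1+2/3x = −1+1/3x ⇒ -1/3x=2 ⇒ x=2/(-1/3)=-6.0000
Confirm numerically:
  x=-5.623: |R|=0.95628 <1
  x=-5.153: |R|=0.89611 <1
  x=-4.156: |R|=0.74231 <1
  x=-2.559: |R|=0.38100 <1
  x=-6.452: |R|=1.04782 >1
  x=-6.094: |R|=1.01034 >1
So |R|<1 on (-6.0000, 0).

(-6.0000,0); λ=-3 ⇒ h* = (6)/3 = 2.0000.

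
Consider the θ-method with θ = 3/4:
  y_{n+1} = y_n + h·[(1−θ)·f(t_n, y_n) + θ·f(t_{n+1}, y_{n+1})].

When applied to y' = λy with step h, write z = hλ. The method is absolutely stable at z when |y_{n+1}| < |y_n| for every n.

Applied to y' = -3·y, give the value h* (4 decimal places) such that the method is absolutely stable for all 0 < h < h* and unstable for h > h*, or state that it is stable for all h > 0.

On y'=λy, z=hλ:
  y_{n+1} = y_n + z·[1/4·y_n + 3/4·y_{n+1}] ⇒ (1 − 3/4z)y_{n+1} = (1 + 1/4z)y_n
  R(z) = (1 + 1/4z)/(1 − 3/4z).

Find x<0 with |R(x)|<1.
x=-0.89: |R|=0.4663
x=-2: |R|=0.2000
x=-10: |R|=0.1765
x=-100: |R|=0.3158
θ=3/4≥1/2 ⇒ |1+1/4x|<|1−3/4x| ∀x<0 ⇒ stable on all of ℝ⁻.

(−∞, 0) — no finite endpoint. Any h>0 works for λ=-3.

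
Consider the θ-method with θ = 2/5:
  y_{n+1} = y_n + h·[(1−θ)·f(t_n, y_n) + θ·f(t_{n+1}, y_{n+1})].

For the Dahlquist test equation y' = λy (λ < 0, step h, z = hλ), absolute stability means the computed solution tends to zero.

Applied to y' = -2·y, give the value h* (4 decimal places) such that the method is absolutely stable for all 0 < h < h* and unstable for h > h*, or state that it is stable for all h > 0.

Set f=λy, z=hλ:
  y_{n+1} = y_n + z·[3/5·y_n + 2/5·y_{n+1}] ⇒ (1 − 2/5z)y_{n+1} = (1 + 3/5z)y_n
  so R(z) = (1 + 3/5z)/(1 − 2/5z).

Find x<0 with |R(x)|<1.
x=-1.77: |R|=0.0363
R=−1: 1+3/5x = −1+2/5x ⇒ -1/5x=2 ⇒ x=2/(-1/5)=-10.0000
Confirm numerically:
  x=-6.876: |R|=0.83340 <1
  x=-6.253: |R|=0.78596 <1
  x=-6.107: |R|=0.77385 <1
  x=-4.776: |R|=0.64101 <1
  x=-10.376: |R|=1.01460 >1
  x=-10.165: |R|=1.00651 >1
Stable set (-10.0000, 0).

(-10.0000,0); λ=-2 ⇒ h* = (10)/2 = 5.0000.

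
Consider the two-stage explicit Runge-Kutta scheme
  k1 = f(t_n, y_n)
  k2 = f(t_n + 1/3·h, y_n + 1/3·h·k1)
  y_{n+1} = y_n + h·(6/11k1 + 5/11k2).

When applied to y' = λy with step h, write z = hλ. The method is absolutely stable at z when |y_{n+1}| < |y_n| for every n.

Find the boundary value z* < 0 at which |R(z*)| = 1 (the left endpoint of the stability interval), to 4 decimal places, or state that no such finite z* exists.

z* = -6.6000.

On y'=λy, z=hλ:
  k1=λy_n ⇒ h·k1=z·y_n;  k2=λ(1+1/3z)y_n ⇒ h·k2=z(1+1/3z)y_n
  y_{n+1}/y_n = 1 + 6/11z + 5/11z(1+1/3z) = 1 + z + 5/33z²
  so R(z) = 1 + z + 5/33z².

Need |R(x)|<1, x<0.
x=-1.74: |R|=0.2813
R=1: x+5/33x²=0 ⇒ x=−33/5=-6.6000; min R=1−1/(4·5/33)=-0.6500>−1
Confirm numerically:
  x=-6.393: |R|=0.79949 <1
  x=-3.928: |R|=0.59024 <1
  x=-2.962: |R|=0.63269 <1
  x=-7.172: |R|=1.62157 >1
  x=-6.704: |R|=1.10564 >1
Interval (-6.6000, 0).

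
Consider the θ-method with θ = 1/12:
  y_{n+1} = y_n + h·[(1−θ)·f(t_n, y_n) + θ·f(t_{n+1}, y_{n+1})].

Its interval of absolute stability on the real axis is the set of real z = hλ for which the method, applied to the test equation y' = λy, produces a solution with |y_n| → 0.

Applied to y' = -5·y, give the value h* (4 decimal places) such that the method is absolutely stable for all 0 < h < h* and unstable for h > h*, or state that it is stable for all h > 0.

(-2.4000,0); λ=-5 ⇒ h* = (12/5)/5 = 0.4800.

Set f=λy, z=hλ:
  y_{n+1} = y_n + z·[11/12·y_n + 1/12·y_{n+1}] ⇒ (1 − 1/12z)y_{n+1} = (1 + 11/12z)y_n
  ⇒ R(z) = (1 + 11/12z)/(1 − 1/12z).

Need |R(x)|<1, x<0.
x=-0.74: |R|=0.3030
R=−1: 1+11/12x = −1+1/12x ⇒ -5/6x=2 ⇒ x=2/(-5/6)=-2.4000
Confirm numerically:
  x=-2.337: |R|=0.95606 <1
  x=-2.114: |R|=0.79736 <1
  x=-1.991: |R|=0.70767 <1
  x=-2.976: |R|=1.38462 >1
  x=-2.846: |R|=1.30042 >1
Interval (-2.4000, 0).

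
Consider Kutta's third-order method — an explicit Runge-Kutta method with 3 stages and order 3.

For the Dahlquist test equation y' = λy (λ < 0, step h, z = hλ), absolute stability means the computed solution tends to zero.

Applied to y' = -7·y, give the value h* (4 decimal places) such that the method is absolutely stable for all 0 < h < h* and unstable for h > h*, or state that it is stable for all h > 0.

(-2.5127,0); λ=-7 ⇒ h* = 0.3590.

With y'=λy (z=hλ):
  order 3, 3-stage ⇒ R(z)=1+z+z^2/2+z^3/6
  (e.g. R(-1.72)=-0.08887, |R|=0.08887)

Need |R(x)|<1, x<0.
x=-1.72: |R|=0.0889
|R(-2.12)|=0.4608 |R(-1.8)|=0.1520 |R(-0.58)|=0.5557
Bisect:
  x_lo=-2.9090 |R|=1.7806  x_hi=-0.1924 |R|=0.8249
  mid=-1.55070 |R|=0.03015 →hi
  mid=-2.22984 |R|=0.59161 →hi
  mid=-2.56941 |R|=1.09563 →lo
  mid=-2.39963 |R|=0.82345 →hi
  mid=-2.48452 |R|=0.95419 →hi
  mid=-2.52696 |R|=1.02353 →lo
  mid=-2.50574 |R|=0.98852 →hi
  mid=-2.51635 |R|=1.00594 →lo
  mid=-2.51105 |R|=0.99721 →hi
  mid=-2.51370 |R|=1.00157 →lo
  ...
  [-2.51287,-2.51270] ⇒ x*=-2.5127
Stable set (-2.5127, 0).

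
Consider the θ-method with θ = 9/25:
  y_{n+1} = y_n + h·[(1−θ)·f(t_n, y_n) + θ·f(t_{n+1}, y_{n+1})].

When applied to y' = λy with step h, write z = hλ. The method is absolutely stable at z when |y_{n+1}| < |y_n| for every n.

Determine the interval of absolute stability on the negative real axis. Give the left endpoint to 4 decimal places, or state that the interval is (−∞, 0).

With y'=λy (z=hλ):
  y_{n+1} = y_n + z·[16/25·y_n + 9/25·y_{n+1}] ⇒ (1 − 9/25z)y_{n+1} = (1 + 16/25z)y_n
  so R(z) = (1 + 16/25z)/(1 − 9/25z).

Find x<0 with |R(x)|<1.
x=-0.4: |R|=0.6503
R=−1: 1+16/25x = −1+9/25x ⇒ -7/25x=2 ⇒ x=2/(-7/25)=-7.1429
Confirm numerically:
  x=-6.803: |R|=0.97241 <1
  x=-5.991: |R|=0.89783 <1
  x=-5.017: |R|=0.78788 <1
  x=-3.802: |R|=0.60509 <1
  x=-7.724: |R|=1.04304 >1
  x=-7.356: |R|=1.01636 >1
Stable set (-7.1429, 0).

(-7.1429, 0).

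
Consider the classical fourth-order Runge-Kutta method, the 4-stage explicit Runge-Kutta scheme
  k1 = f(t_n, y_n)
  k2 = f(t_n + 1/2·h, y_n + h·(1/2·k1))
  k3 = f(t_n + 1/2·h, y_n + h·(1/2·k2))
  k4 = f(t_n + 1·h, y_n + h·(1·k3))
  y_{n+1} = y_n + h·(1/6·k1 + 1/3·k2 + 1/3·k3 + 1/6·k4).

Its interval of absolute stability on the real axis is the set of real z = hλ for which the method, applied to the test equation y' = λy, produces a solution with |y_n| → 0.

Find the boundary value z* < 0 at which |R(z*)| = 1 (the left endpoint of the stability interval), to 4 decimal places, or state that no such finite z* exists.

left endpoint -2.7853.

Set f=λy, z=hλ:
  order 4, 4-stage ⇒ R(z)=1+z+z^2/2+z^3/6+z^4/24
  (e.g. R(-0.99)=0.37836, |R|=0.37836)

Solve |R(x)|<1 on ℝ⁻.
x=-0.99: |R|=0.3784
|R(-2.98)|=1.3355 |R(-2.26)|=0.4569 |R(-1.34)|=0.2911
Bisect:
  x_lo=-3.6397 |R|=3.2600  x_hi=-0.1013 |R|=0.9036
  mid=-1.87050 |R|=0.29820 →hi
  mid=-2.75508 |R|=0.95540 →hi
  mid=-3.19737 |R|=1.82106 →lo
  mid=-2.97623 |R|=1.32815 →lo
  mid=-2.86565 |R|=1.12807 →lo
  mid=-2.81037 |R|=1.03847 →lo
  mid=-2.78272 |R|=0.99613 →hi
  mid=-2.79655 |R|=1.01710 →lo
  ...
  [-2.78532,-2.78510] ⇒ x*=-2.7853
Interval (-2.7853, 0).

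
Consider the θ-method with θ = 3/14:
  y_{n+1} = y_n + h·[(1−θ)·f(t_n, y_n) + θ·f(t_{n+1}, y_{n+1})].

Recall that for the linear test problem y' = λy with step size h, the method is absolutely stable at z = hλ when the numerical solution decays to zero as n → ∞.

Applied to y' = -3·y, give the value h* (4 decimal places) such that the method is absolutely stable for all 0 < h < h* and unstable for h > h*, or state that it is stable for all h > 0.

(-3.5000,0); λ=-3 ⇒ h* = (7/2)/3 = 1.1667.

Test eqn y'=λy, z=hλ:
  y_{n+1} = y_n + z·[11/14·y_n + 3/14·y_{n+1}] ⇒ (1 − 3/14z)y_{n+1} = (1 + 11/14z)y_n
  Hence R(z) = (1 + 11/14z)/(1 − 3/14z).

Need |R(x)|<1, x<0.
x=-0.87: |R|=0.2667
R=−1: 1+11/14x = −1+3/14x ⇒ -4/7x=2 ⇒ x=2/(-4/7)=-3.5000
Confirm numerically:
  x=-2.539: |R|=0.64435 <1
  x=-2.532: |R|=0.64142 <1
  x=-2.422: |R|=0.59447 <1
  x=-2.214: |R|=0.50160 <1
  x=-3.785: |R|=1.08992 >1
  x=-3.680: |R|=1.05751 >1
  x=-3.549: |R|=1.01590 >1
Stable set (-3.5000, 0).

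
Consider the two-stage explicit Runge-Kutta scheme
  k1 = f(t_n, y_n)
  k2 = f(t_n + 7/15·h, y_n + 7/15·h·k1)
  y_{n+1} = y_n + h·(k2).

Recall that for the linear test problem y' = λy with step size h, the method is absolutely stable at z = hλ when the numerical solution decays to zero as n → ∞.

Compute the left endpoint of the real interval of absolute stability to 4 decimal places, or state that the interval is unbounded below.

With y'=λy (z=hλ):
  k1=λy_n ⇒ h·k1=z·y_n;  k2=λ(1+7/15z)y_n ⇒ h·k2=z(1+7/15z)y_n
  y_{n+1}/y_n = 1 + z(1+7/15z) = 1 + z + 7/15z²
  ⇒ R(z) = 1 + z + 7/15z².

Boundary: |R(x)|=1, x<0.
x=-1.5: |R|=0.5500
R=1: x+7/15x²=0 ⇒ x=−15/7=-2.1429; min R=1−1/(4·7/15)=0.4643>−1
Confirm numerically:
  x=-1.803: |R|=0.71404 <1
  x=-1.537: |R|=0.56544 <1
  x=-1.307: |R|=0.49018 <1
  x=-1.215: |R|=0.47391 <1
  x=-2.586: |R|=1.53478 >1
  x=-2.175: |R|=1.03262 >1
Interval (-2.1429, 0).

z* = -2.1429.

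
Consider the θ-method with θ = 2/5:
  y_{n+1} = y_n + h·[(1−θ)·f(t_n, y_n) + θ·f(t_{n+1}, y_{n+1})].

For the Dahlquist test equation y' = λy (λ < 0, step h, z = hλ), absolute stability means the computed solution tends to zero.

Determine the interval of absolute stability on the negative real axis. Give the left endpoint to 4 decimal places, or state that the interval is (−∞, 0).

z∈(-10.0000,0).

On y'=λy, z=hλ:
  y_{n+1} = y_n + z·[3/5·y_n + 2/5·y_{n+1}] ⇒ (1 − 2/5z)y_{n+1} = (1 + 3/5z)y_n
  so R(z) = (1 + 3/5z)/(1 − 2/5z).

Need |R(x)|<1, x<0.
x=-1.27: |R|=0.1578
R=−1: 1+3/5x = −1+2/5x ⇒ -1/5x=2 ⇒ x=2/(-1/5)=-10.0000
Confirm numerically:
  x=-8.618: |R|=0.93785 <1
  x=-8.606: |R|=0.93724 <1
  x=-6.943: |R|=0.83813 <1
  x=-4.400: |R|=0.59420 <1
  x=-10.344: |R|=1.01339 >1
  x=-10.249: |R|=1.00977 >1
  x=-10.101: |R|=1.00401 >1
Interval (-10.0000, 0).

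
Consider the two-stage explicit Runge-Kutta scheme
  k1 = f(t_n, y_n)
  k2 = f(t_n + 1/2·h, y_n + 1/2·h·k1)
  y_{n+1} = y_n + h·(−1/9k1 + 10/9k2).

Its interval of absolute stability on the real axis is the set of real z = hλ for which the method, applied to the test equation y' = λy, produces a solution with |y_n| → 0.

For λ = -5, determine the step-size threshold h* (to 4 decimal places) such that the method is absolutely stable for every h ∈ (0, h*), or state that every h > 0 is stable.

(-1.8000,0); λ=-5 ⇒ h* = (9/5)/5 = 0.3600.

On y'=λy, z=hλ:
  k1=λy_n ⇒ h·k1=z·y_n;  k2=λ(1+1/2z)y_n ⇒ h·k2=z(1+1/2z)y_n
  y_{n+1}/y_n = 1 − 1/9z + 10/9z(1+1/2z) = 1 + z + 5/9z²
  Hence R(z) = 1 + z + 5/9z².

Find x<0 with |R(x)|<1.
x=-0.63: |R|=0.5905
R=1: x+5/9x²=0 ⇒ x=−9/5=-1.8000; min R=1−1/(4·5/9)=0.5500>−1
Confirm numerically:
  x=-1.695: |R|=0.90113 <1
  x=-1.229: |R|=0.61013 <1
  x=-1.223: |R|=0.60796 <1
  x=-0.899: |R|=0.55000 <1
  x=-1.930: |R|=1.13939 >1
  x=-1.882: |R|=1.08574 >1
  x=-1.833: |R|=1.03360 >1
Stable set (-1.8000, 0).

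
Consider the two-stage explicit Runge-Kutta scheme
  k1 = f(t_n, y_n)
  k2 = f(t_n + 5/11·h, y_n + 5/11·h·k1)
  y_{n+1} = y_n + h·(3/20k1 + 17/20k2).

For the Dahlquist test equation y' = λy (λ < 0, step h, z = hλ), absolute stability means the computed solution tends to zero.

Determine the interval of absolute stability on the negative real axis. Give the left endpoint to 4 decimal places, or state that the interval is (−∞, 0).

(-2.5882, 0).

Set f=λy, z=hλ:
  k1=λy_n ⇒ h·k1=z·y_n;  k2=λ(1+5/11z)y_n ⇒ h·k2=z(1+5/11z)y_n
  y_{n+1}/y_n = 1 + 3/20z + 17/20z(1+5/11z) = 1 + z + 17/44z²
  ⇒ R(z) = 1 + z + 17/44z².

Need |R(x)|<1, x<0.
x=-1.15: |R|=0.3610
R=1: x+17/44x²=0 ⇒ x=−44/17=-2.5882; min R=1−1/(4·17/44)=0.3529>−1
Confirm numerically:
  x=-2.330: |R|=0.76753 <1
  x=-2.298: |R|=0.74231 <1
  x=-1.607: |R|=0.39076 <1
  x=-1.123: |R|=0.36425 <1
  x=-2.961: |R|=1.42645 >1
  x=-2.758: |R|=1.18090 >1
  x=-2.741: |R|=1.16178 >1
So |R|<1 on (-2.5882, 0).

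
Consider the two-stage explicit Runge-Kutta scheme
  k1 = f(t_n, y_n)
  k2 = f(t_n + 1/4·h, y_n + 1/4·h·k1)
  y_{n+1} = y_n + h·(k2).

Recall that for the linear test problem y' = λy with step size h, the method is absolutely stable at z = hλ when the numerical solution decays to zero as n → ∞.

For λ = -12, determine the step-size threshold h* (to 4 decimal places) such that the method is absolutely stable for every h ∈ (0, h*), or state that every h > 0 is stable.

(-4.0000,0); λ=-12 ⇒ h* = (4)/12 = 0.3333.

With y'=λy (z=hλ):
  k1=λy_n ⇒ h·k1=z·y_n;  k2=λ(1+1/4z)y_n ⇒ h·k2=z(1+1/4z)y_n
  y_{n+1}/y_n = 1 + z(1+1/4z) = 1 + z + 1/4z²
  R(z) = 1 + z + 1/4z².

Solve |R(x)|<1 on ℝ⁻.
x=-1.7: |R|=0.0225
R=1: x+1/4x²=0 ⇒ x=−4=-4.0000; min R=1−1/(4·1/4)=0.0000>−1
Confirm numerically:
  x=-3.179: |R|=0.34751 <1
  x=-2.825: |R|=0.17016 <1
  x=-2.242: |R|=0.01464 <1
  x=-2.036: |R|=0.00032 <1
  x=-4.381: |R|=1.41729 >1
  x=-4.159: |R|=1.16532 >1
  x=-4.068: |R|=1.06916 >1
Stable set (-4.0000, 0).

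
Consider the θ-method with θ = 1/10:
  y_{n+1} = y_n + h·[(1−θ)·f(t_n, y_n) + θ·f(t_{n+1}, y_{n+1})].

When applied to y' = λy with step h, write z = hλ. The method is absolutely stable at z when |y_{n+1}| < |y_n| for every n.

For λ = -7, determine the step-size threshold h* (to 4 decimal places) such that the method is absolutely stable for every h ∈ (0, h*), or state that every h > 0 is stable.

(-2.5000,0); λ=-7 ⇒ h* = (5/2)/7 = 0.3571.

Test eqn y'=λy, z=hλ:
  y_{n+1} = y_n + z·[9/10·y_n + 1/10·y_{n+1}] ⇒ (1 − 1/10z)y_{n+1} = (1 + 9/10z)y_n
  so R(z) = (1 + 9/10z)/(1 − 1/10z).

Solve |R(x)|<1 on ℝ⁻.
x=-1.61: |R|=0.3867
R=−1: 1+9/10x = −1+1/10x ⇒ -4/5x=2 ⇒ x=2/(-4/5)=-2.5000
Confirm numerically:
  x=-2.159: |R|=0.77564 <1
  x=-1.947: |R|=0.62970 <1
  x=-1.724: |R|=0.47049 <1
  x=-1.706: |R|=0.45737 <1
  x=-2.883: |R|=1.23783 >1
  x=-2.724: |R|=1.14084 >1
Stable set (-2.5000, 0).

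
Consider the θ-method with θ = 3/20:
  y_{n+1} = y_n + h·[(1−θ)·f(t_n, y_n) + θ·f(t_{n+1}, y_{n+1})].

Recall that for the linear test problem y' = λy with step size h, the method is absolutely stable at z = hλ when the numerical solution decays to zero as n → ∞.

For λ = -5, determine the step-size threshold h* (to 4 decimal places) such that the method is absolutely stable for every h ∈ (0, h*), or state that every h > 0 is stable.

(-2.8571,0); λ=-5 ⇒ h* = (20/7)/5 = 0.5714.

On y'=λy, z=hλ:
  y_{n+1} = y_n + z·[17/20·y_n + 3/20·y_{n+1}] ⇒ (1 − 3/20z)y_{n+1} = (1 + 17/20z)y_n
  ⇒ R(z) = (1 + 17/20z)/(1 − 3/20z).

Boundary: |R(x)|=1, x<0.
x=-1.73: |R|=0.3736
R=−1: 1+17/20x = −1+3/20x ⇒ -7/10x=2 ⇒ x=2/(-7/10)=-2.8571
Confirm numerically:
  x=-2.393: |R|=0.76092 <1
  x=-2.275: |R|=0.69618 <1
  x=-1.391: |R|=0.15087 <1
  x=-3.352: |R|=1.23050 >1
  x=-3.163: |R|=1.14521 >1
  x=-2.978: |R|=1.05848 >1
Interval (-2.8571, 0).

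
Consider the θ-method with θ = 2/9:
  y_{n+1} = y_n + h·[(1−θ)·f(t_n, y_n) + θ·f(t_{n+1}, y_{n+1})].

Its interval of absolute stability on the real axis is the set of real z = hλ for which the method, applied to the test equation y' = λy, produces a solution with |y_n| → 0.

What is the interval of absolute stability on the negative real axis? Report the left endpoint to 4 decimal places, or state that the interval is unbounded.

Set f=λy, z=hλ:
  y_{n+1} = y_n + z·[7/9·y_n + 2/9·y_{n+1}] ⇒ (1 − 2/9z)y_{n+1} = (1 + 7/9z)y_n
  Hence R(z) = (1 + 7/9z)/(1 − 2/9z).

Solve |R(x)|<1 on ℝ⁻.
x=-0.56: |R|=0.5020
R=−1: 1+7/9x = −1+2/9x ⇒ -5/9x=2 ⇒ x=2/(-5/9)=-3.6000
Confirm numerically:
  x=-3.130: |R|=0.84600 <1
  x=-2.179: |R|=0.46811 <1
  x=-1.540: |R|=0.14735 <1
  x=-4.139: |R|=1.15598 >1
  x=-4.078: |R|=1.13931 >1
  x=-3.711: |R|=1.03380 >1
So |R|<1 on (-3.6000, 0).

(-3.6000, 0).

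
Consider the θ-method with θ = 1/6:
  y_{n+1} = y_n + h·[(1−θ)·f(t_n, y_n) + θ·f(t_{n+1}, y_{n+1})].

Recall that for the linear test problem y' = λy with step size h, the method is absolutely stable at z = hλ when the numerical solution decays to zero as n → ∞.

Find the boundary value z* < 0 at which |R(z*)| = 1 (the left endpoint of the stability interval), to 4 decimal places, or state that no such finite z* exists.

On y'=λy, z=hλ:
  y_{n+1} = y_n + z·[5/6·y_n + 1/6·y_{n+1}] ⇒ (1 − 1/6z)y_{n+1} = (1 + 5/6z)y_n
  R(z) = (1 + 5/6z)/(1 − 1/6z).

Boundary: |R(x)|=1, x<0.
x=-0.74: |R|=0.3412
R=−1: 1+5/6x = −1+1/6x ⇒ -2/3x=2 ⇒ x=2/(-2/3)=-3.0000
Confirm numerically:
  x=-2.780: |R|=0.89977 <1
  x=-1.765: |R|=0.36381 <1
  x=-1.351: |R|=0.10271 <1
  x=-1.316: |R|=0.07928 <1
  x=-3.586: |R|=1.24452 >1
  x=-3.523: |R|=1.21968 >1
  x=-3.163: |R|=1.07116 >1
Interval (-3.0000, 0).

z* = -3.0000.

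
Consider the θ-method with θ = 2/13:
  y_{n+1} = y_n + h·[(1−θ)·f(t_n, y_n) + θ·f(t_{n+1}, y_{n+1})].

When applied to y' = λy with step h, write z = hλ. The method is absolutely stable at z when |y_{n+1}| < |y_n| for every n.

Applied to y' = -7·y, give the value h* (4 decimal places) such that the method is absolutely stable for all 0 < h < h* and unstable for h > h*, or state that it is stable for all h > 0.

Test eqn y'=λy, z=hλ:
  y_{n+1} = y_n + z·[11/13·y_n + 2/13·y_{n+1}] ⇒ (1 − 2/13z)y_{n+1} = (1 + 11/13z)y_n
  so R(z) = (1 + 11/13z)/(1 − 2/13z).

Need |R(x)|<1, x<0.
x=-1.49: |R|=0.2121
R=−1: 1+11/13x = −1+2/13x ⇒ -9/13x=2 ⇒ x=2/(-9/13)=-2.8889
Confirm numerically:
  x=-2.691: |R|=0.90311 <1
  x=-2.553: |R|=0.83304 <1
  x=-1.333: |R|=0.10615 <1
  x=-3.371: |R|=1.21979 >1
  x=-3.026: |R|=1.06477 >1
  x=-2.993: |R|=1.04935 >1
Stable set (-2.8889, 0).

(-2.8889,0); λ=-7 ⇒ h* = (26/9)/7 = 0.4127.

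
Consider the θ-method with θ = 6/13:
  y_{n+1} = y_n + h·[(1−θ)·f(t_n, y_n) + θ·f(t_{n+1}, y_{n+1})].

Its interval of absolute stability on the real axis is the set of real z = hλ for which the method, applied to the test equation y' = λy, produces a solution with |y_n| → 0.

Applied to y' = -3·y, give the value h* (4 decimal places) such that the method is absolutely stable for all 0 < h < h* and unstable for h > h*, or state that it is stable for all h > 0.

Test eqn y'=λy, z=hλ:
  y_{n+1} = y_n + z·[7/13·y_n + 6/13·y_{n+1}] ⇒ (1 − 6/13z)y_{n+1} = (1 + 7/13z)y_n
  Hence R(z) = (1 + 7/13z)/(1 − 6/13z).

Boundary: |R(x)|=1, x<0.
x=-0.76: |R|=0.4374
R=−1: 1+7/13x = −1+6/13x ⇒ -1/13x=2 ⇒ x=2/(-1/13)=-26.0000
Confirm numerically:
  x=-25.813: |R|=0.99889 <1
  x=-21.591: |R|=0.96907 <1
  x=-12.847: |R|=0.85399 <1
  x=-26.320: |R|=1.00187 >1
  x=-26.093: |R|=1.00055 >1
  x=-26.059: |R|=1.00035 >1
Interval (-26.0000, 0).

(-26.0000,0); λ=-3 ⇒ h* = (26)/3 = 8.6667.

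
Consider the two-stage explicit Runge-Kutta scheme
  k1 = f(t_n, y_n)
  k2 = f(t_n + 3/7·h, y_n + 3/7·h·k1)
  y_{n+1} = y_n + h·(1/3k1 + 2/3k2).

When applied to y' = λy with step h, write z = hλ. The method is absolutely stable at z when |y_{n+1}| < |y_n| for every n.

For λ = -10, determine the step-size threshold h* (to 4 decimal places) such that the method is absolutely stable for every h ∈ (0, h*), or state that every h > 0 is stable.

(-3.5000,0); λ=-10 ⇒ h* = (7/2)/10 = 0.3500.

On y'=λy, z=hλ:
  k1=λy_n ⇒ h·k1=z·y_n;  k2=λ(1+3/7z)y_n ⇒ h·k2=z(1+3/7z)y_n
  y_{n+1}/y_n = 1 + 1/3z + 2/3z(1+3/7z) = 1 + z + 2/7z²
  Hence R(z) = 1 + z + 2/7z².

Find x<0 with |R(x)|<1.
x=-0.62: |R|=0.4898
R=1: x+2/7x²=0 ⇒ x=−7/2=-3.5000; min R=1−1/(4·2/7)=0.1250>−1
Confirm numerically:
  x=-3.015: |R|=0.58221 <1
  x=-2.263: |R|=0.20019 <1
  x=-1.678: |R|=0.12648 <1
  x=-1.607: |R|=0.13084 <1
  x=-4.077: |R|=1.67212 >1
  x=-3.761: |R|=1.28046 >1
Stable set (-3.5000, 0).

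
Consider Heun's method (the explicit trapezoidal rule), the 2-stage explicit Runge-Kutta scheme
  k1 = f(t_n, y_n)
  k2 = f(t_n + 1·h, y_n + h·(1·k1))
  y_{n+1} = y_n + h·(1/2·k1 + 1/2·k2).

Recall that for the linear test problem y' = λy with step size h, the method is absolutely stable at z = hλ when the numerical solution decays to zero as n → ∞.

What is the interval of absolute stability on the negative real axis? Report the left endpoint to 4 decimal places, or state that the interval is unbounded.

(-2.0000, 0).

With y'=λy (z=hλ):
  order 2, 2-stage ⇒ R(z)=1+z+z^2/2
  (e.g. R(-0.71)=0.54205, |R|=0.54205)

Find x<0 with |R(x)|<1.
x=-0.71: |R|=0.5421
|R(-1.79)|=0.8121 |R(-1.42)|=0.5882 |R(-0.71)|=0.5421
Bisect:
  x_lo=-2.4354 |R|=1.5302  x_hi=-0.2316 |R|=0.7952
  mid=-1.33349 |R|=0.55561 →hi
  mid=-1.88444 |R|=0.89112 →hi
  mid=-2.15991 |R|=1.17270 →lo
  mid=-2.02217 |R|=1.02242 →lo
  mid=-1.95331 |R|=0.95440 →hi
  mid=-1.98774 |R|=0.98782 →hi
  mid=-2.00496 |R|=1.00497 →lo
  ...
  [-2.00012,-1.99998] ⇒ x*=-2.0000
Stable set (-2.0000, 0).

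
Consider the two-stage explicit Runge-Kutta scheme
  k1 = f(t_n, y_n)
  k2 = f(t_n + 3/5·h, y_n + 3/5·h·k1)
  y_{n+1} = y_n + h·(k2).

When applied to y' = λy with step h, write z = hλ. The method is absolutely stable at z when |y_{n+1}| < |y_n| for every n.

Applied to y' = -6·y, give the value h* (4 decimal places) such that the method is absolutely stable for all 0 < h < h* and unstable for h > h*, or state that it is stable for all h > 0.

(-1.6667,0); λ=-6 ⇒ h* = (5/3)/6 = 0.2778.

With y'=λy (z=hλ):
  k1=λy_n ⇒ h·k1=z·y_n;  k2=λ(1+3/5z)y_n ⇒ h·k2=z(1+3/5z)y_n
  y_{n+1}/y_n = 1 + z(1+3/5z) = 1 + z + 3/5z²
  Hence R(z) = 1 + z + 3/5z².

Solve |R(x)|<1 on ℝ⁻.
x=-1.17: |R|=0.6513
R=1: x+3/5x²=0 ⇒ x=−5/3=-1.6667; min R=1−1/(4·3/5)=0.5833>−1
Confirm numerically:
  x=-1.624: |R|=0.95843 <1
  x=-1.433: |R|=0.79909 <1
  x=-1.353: |R|=0.74537 <1
  x=-2.227: |R|=1.74872 >1
  x=-2.141: |R|=1.60933 >1
  x=-1.925: |R|=1.29838 >1
Interval (-1.6667, 0).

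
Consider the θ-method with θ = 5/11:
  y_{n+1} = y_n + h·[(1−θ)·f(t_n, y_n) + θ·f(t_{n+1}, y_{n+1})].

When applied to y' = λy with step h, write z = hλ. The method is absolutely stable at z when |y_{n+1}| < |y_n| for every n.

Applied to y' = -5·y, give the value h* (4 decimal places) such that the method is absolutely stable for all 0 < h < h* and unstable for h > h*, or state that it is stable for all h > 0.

(-22.0000,0); λ=-5 ⇒ h* = (22)/5 = 4.4000.

With y'=λy (z=hλ):
  y_{n+1} = y_n + z·[6/11·y_n + 5/11·y_{n+1}] ⇒ (1 − 5/11z)y_{n+1} = (1 + 6/11z)y_n
  R(z) = (1 + 6/11z)/(1 − 5/11z).

Solve |R(x)|<1 on ℝ⁻.
x=-0.58: |R|=0.5410
R=−1: 1+6/11x = −1+5/11x ⇒ -1/11x=2 ⇒ x=2/(-1/11)=-22.0000
Confirm numerically:
  x=-19.480: |R|=0.97675 <1
  x=-18.251: |R|=0.96334 <1
  x=-12.062: |R|=0.86064 <1
  x=-10.629: |R|=0.82273 <1
  x=-22.468: |R|=1.00379 >1
  x=-22.405: |R|=1.00329 >1
Stable set (-22.0000, 0).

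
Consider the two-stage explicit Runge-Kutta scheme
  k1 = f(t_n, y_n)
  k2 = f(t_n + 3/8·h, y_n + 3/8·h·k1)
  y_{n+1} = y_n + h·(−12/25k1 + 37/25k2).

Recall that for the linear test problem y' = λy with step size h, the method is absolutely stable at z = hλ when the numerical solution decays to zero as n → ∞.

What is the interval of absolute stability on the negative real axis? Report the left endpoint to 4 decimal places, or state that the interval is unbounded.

z∈(-1.8018,0).

With y'=λy (z=hλ):
  k1=λy_n ⇒ h·k1=z·y_n;  k2=λ(1+3/8z)y_n ⇒ h·k2=z(1+3/8z)y_n
  y_{n+1}/y_n = 1 − 12/25z + 37/25z(1+3/8z) = 1 + z + 111/200z²
  ⇒ R(z) = 1 + z + 111/200z².

Find x<0 with |R(x)|<1.
x=-1.47: |R|=0.7293
R=1: x+111/200x²=0 ⇒ x=−200/111=-1.8018; min R=1−1/(4·111/200)=0.5495>−1
Confirm numerically:
  x=-1.757: |R|=0.95631 <1
  x=-1.431: |R|=0.70551 <1
  x=-1.260: |R|=0.62112 <1
  x=-1.929: |R|=1.13618 >1
  x=-1.914: |R|=1.11918 >1
  x=-1.832: |R|=1.03070 >1
Stable set (-1.8018, 0).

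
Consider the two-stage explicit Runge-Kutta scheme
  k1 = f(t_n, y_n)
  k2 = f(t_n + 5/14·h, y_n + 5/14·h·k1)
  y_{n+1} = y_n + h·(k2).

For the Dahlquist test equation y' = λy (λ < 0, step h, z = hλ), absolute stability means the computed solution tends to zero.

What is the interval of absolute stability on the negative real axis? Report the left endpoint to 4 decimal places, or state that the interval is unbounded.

With y'=λy (z=hλ):
  k1=λy_n ⇒ h·k1=z·y_n;  k2=λ(1+5/14z)y_n ⇒ h·k2=z(1+5/14z)y_n
  y_{n+1}/y_n = 1 + z(1+5/14z) = 1 + z + 5/14z²
  Hence R(z) = 1 + z + 5/14z².

Find x<0 with |R(x)|<1.
x=-1.24: |R|=0.3091
R=1: x+5/14x²=0 ⇒ x=−14/5=-2.8000; min R=1−1/(4·5/14)=0.3000>−1
Confirm numerically:
  x=-2.505: |R|=0.73608 <1
  x=-2.000: |R|=0.42857 <1
  x=-1.676: |R|=0.32721 <1
  x=-1.192: |R|=0.31545 <1
  x=-3.074: |R|=1.30081 >1
  x=-2.903: |R|=1.10679 >1
  x=-2.839: |R|=1.03954 >1
Stable set (-2.8000, 0).

z∈(-2.8000,0).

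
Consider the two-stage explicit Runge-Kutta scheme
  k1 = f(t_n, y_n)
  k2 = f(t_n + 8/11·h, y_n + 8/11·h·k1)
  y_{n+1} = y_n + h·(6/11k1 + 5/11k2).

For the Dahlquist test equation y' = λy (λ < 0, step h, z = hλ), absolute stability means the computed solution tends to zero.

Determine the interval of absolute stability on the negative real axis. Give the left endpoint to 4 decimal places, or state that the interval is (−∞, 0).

Set f=λy, z=hλ:
  k1=λy_n ⇒ h·k1=z·y_n;  k2=λ(1+8/11z)y_n ⇒ h·k2=z(1+8/11z)y_n
  y_{n+1}/y_n = 1 + 6/11z + 5/11z(1+8/11z) = 1 + z + 40/121z²
  Hence R(z) = 1 + z + 40/121z².

Find x<0 with |R(x)|<1.
x=-1.09: |R|=0.3028
R=1: x+40/121x²=0 ⇒ x=−121/40=-3.0250; min R=1−1/(4·40/121)=0.2437>−1
Confirm numerically:
  x=-2.989: |R|=0.96443 <1
  x=-2.923: |R|=0.90144 <1
  x=-2.894: |R|=0.87467 <1
  x=-2.633: |R|=0.65880 <1
  x=-3.602: |R|=1.68706 >1
  x=-3.263: |R|=1.25673 >1
  x=-3.123: |R|=1.10117 >1
Interval (-3.0250, 0).

(-3.0250, 0).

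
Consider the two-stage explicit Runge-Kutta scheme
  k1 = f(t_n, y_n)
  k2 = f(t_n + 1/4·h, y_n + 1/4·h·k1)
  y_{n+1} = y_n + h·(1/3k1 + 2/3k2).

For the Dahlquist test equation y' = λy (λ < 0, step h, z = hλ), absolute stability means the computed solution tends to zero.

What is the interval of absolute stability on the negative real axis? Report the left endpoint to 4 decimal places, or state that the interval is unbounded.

z∈(-6.0000,0).

On y'=λy, z=hλ:
  k1=λy_n ⇒ h·k1=z·y_n;  k2=λ(1+1/4z)y_n ⇒ h·k2=z(1+1/4z)y_n
  y_{n+1}/y_n = 1 + 1/3z + 2/3z(1+1/4z) = 1 + z + 1/6z²
  ⇒ R(z) = 1 + z + 1/6z².

Boundary: |R(x)|=1, x<0.
x=-0.51: |R|=0.5333
R=1: x+1/6x²=0 ⇒ x=−6=-6.0000; min R=1−1/(4·1/6)=-0.5000>−1
Confirm numerically:
  x=-5.920: |R|=0.92107 <1
  x=-3.939: |R|=0.35305 <1
  x=-3.712: |R|=0.41551 <1
  x=-3.699: |R|=0.41857 <1
  x=-6.533: |R|=1.58035 >1
  x=-6.419: |R|=1.44826 >1
  x=-6.076: |R|=1.07696 >1
Stable set (-6.0000, 0).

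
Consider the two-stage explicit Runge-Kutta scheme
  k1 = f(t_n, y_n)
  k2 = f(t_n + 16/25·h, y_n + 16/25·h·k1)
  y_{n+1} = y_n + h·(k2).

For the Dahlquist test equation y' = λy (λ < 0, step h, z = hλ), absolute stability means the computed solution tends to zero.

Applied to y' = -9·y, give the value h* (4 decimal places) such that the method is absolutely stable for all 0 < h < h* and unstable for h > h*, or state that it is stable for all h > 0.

(-1.5625,0); λ=-9 ⇒ h* = (25/16)/9 = 0.1736.

Test eqn y'=λy, z=hλ:
  k1=λy_n ⇒ h·k1=z·y_n;  k2=λ(1+16/25z)y_n ⇒ h·k2=z(1+16/25z)y_n
  y_{n+1}/y_n = 1 + z(1+16/25z) = 1 + z + 16/25z²
  so R(z) = 1 + z + 16/25z².

Boundary: |R(x)|=1, x<0.
x=-1.79: |R|=1.2606
R=1: x+16/25x²=0 ⇒ x=−25/16=-1.5625; min R=1−1/(4·16/25)=0.6094>−1
Confirm numerically:
  x=-1.502: |R|=0.94184 <1
  x=-0.866: |R|=0.61397 <1
  x=-0.801: |R|=0.60962 <1
  x=-0.748: |R|=0.61008 <1
  x=-1.865: |R|=1.36106 >1
  x=-1.850: |R|=1.34040 >1
  x=-1.772: |R|=1.23759 >1
Stable set (-1.5625, 0).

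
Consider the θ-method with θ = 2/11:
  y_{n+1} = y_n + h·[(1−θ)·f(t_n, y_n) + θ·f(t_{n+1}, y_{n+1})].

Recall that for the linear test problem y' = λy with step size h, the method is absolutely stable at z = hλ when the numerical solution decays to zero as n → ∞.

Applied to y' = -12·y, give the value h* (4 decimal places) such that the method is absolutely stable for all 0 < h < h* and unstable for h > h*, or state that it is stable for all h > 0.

Test eqn y'=λy, z=hλ:
  y_{n+1} = y_n + z·[9/11·y_n + 2/11·y_{n+1}] ⇒ (1 − 2/11z)y_{n+1} = (1 + 9/11z)y_n
  so R(z) = (1 + 9/11z)/(1 − 2/11z).

Need |R(x)|<1, x<0.
x=-1.23: |R|=0.0052
R=−1: 1+9/11x = −1+2/11x ⇒ -7/11x=2 ⇒ x=2/(-7/11)=-3.1429
Confirm numerically:
  x=-2.830: |R|=0.86855 <1
  x=-2.610: |R|=0.77004 <1
  x=-2.274: |R|=0.60882 <1
  x=-1.432: |R|=0.13618 <1
  x=-3.718: |R|=1.21838 >1
  x=-3.207: |R|=1.02578 >1
  x=-3.203: |R|=1.02419 >1
So |R|<1 on (-3.1429, 0).

(-3.1429,0); λ=-12 ⇒ h* = (22/7)/12 = 0.2619.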